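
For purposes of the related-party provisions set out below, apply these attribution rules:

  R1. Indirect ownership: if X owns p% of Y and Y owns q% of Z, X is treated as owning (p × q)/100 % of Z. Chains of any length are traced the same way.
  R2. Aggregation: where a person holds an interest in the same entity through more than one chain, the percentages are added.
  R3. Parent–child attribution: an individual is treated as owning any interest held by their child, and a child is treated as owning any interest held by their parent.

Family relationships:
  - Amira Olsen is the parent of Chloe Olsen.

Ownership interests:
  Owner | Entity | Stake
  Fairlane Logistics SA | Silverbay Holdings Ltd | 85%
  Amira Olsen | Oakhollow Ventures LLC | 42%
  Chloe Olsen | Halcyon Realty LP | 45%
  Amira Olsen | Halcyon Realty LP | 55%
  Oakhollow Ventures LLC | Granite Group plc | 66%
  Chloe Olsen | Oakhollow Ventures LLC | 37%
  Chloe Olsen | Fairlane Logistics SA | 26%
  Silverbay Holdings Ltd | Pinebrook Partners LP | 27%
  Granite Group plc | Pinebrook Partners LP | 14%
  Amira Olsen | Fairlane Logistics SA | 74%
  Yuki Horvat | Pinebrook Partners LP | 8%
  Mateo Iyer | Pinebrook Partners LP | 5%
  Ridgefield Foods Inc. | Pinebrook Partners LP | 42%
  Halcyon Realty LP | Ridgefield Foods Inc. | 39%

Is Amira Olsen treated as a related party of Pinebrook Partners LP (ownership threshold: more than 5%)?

By parent–child attribution (R3), Amira Olsen is treated as also owning Chloe Olsen's interest in Oakhollow Ventures LLC, giving 42% + 37% = 79%.
By parent–child attribution (R3), Amira Olsen is treated as also owning Chloe Olsen's interest in Halcyon Realty LP, giving 55% + 45% = 100%.
By parent–child attribution (R3), Amira Olsen is treated as also owning Chloe Olsen's interest in Fairlane Logistics SA, giving 74% + 26% = 100%.
Chain via Oakhollow Ventures LLC → Granite Group plc (R1): 79% × 66% × 14% = 7.2996% of Pinebrook Partners LP.
Chain via Halcyon Realty LP → Ridgefield Foods Inc. (R1): 100% × 39% × 42% = 16.38% of Pinebrook Partners LP.
Chain via Fairlane Logistics SA → Silverbay Holdings Ltd (R1): 100% × 85% × 27% = 22.95% of Pinebrook Partners LP.
Aggregating (R2): 7.2996% + 16.38% + 22.95% = 46.6296%.
46.6296% exceeds the 5% threshold, so Amira is a related party to Pinebrook Partners LP.

Yes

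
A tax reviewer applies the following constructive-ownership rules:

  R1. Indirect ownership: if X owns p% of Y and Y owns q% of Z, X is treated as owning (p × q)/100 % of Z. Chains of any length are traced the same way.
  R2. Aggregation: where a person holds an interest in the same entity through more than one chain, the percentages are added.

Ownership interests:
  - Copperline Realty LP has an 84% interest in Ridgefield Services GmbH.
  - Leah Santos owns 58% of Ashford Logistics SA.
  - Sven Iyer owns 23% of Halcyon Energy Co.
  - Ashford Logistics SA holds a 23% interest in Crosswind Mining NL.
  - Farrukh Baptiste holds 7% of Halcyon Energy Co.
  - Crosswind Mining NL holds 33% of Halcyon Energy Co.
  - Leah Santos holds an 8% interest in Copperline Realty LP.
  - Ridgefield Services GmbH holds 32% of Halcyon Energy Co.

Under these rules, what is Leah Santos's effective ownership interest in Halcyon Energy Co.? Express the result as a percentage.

6.5526%

Chain via Copperline Realty LP → Ridgefield Services GmbH (R1): 8% × 84% × 32% = 2.1504% of Halcyon Energy Co.
Chain via Ashford Logistics SA → Crosswind Mining NL (R1): 58% × 23% × 33% = 4.4022% of Halcyon Energy Co.
Aggregating (R2): 2.1504% + 4.4022% = 6.5526%.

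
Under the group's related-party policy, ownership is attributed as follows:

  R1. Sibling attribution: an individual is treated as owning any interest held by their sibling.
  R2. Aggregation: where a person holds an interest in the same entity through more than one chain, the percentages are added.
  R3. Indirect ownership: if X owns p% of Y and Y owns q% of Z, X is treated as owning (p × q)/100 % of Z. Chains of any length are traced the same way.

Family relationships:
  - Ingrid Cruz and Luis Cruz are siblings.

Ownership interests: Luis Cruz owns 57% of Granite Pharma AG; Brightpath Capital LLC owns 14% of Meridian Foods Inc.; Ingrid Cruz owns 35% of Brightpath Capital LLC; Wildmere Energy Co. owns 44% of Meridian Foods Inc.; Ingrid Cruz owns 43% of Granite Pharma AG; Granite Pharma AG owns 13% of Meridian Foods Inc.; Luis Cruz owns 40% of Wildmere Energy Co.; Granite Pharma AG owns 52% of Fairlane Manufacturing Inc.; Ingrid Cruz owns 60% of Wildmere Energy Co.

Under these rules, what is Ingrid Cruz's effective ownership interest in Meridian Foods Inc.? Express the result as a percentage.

61.9%

By sibling attribution (R1), Ingrid Cruz is treated as also owning Luis Cruz's interest in Granite Pharma AG, giving 43% + 57% = 100%.
By sibling attribution (R1), Ingrid Cruz is treated as also owning Luis Cruz's interest in Wildmere Energy Co, giving 60% + 40% = 100%.
Chain via Brightpath Capital LLC (R3): 35% × 14% = 4.9% of Meridian Foods Inc.
Chain via Granite Pharma AG (R3): 100% × 13% = 13% of Meridian Foods Inc.
Chain via Wildmere Energy Co. (R3): 100% × 44% = 44% of Meridian Foods Inc.
Aggregating (R2): 4.9% + 13% + 44% = 61.9%.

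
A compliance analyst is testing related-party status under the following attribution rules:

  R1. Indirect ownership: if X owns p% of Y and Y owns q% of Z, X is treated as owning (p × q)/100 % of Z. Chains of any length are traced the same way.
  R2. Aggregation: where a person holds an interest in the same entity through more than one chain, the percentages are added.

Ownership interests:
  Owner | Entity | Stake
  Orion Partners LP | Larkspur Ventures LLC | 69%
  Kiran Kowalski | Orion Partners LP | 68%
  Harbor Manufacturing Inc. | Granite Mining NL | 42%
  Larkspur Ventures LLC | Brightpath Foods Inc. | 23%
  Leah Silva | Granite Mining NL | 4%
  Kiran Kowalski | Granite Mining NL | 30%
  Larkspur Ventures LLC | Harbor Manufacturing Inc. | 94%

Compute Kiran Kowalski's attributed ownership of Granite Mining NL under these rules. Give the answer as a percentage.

48.524016%

Chain via Orion Partners LP → Larkspur Ventures LLC → Harbor Manufacturing Inc. (R1): 68% × 69% × 94% × 42% = 18.524016% of Granite Mining NL.
Direct interest in Granite Mining NL: 30%.
Aggregating (R2): 18.524016% + 30% = 48.524016%.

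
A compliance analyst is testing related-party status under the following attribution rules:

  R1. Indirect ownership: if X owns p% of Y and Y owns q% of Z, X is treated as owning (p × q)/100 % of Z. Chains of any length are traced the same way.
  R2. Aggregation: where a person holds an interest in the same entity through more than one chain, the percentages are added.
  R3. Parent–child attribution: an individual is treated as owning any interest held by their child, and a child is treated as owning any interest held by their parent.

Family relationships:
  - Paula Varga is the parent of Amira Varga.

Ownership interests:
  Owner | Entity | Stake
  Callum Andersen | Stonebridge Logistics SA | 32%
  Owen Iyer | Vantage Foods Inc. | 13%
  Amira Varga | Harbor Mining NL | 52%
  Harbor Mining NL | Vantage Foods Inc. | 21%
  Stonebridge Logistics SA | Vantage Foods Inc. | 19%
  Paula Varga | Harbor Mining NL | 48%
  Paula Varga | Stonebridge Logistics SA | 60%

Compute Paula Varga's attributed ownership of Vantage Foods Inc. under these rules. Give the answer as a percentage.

32.4%

By parent–child attribution (R3), Paula Varga is treated as also owning Amira Varga's interest in Harbor Mining NL, giving 48% + 52% = 100%.
Chain via Harbor Mining NL (R1): 100% × 21% = 21% of Vantage Foods Inc.
Chain via Stonebridge Logistics SA (R1): 60% × 19% = 11.4% of Vantage Foods Inc.
Aggregating (R2): 21% + 11.4% = 32.4%.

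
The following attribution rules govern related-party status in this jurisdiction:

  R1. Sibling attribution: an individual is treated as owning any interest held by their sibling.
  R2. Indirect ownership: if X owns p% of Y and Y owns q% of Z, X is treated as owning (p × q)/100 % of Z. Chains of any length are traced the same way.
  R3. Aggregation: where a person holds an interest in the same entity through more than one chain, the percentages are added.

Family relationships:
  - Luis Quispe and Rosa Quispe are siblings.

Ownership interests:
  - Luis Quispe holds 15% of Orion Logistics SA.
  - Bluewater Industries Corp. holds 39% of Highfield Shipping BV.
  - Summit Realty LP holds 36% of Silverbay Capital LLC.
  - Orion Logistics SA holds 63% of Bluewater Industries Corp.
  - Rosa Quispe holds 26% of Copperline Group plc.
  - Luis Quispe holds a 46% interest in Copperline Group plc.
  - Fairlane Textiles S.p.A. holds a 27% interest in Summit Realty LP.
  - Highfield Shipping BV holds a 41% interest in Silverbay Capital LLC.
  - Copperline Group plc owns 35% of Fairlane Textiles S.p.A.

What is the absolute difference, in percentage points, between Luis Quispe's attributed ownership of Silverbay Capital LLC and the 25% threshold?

21.039505

By sibling attribution (R1), Luis Quispe is treated as also owning Rosa Quispe's interest in Copperline Group plc, giving 46% + 26% = 72%.
Chain via Copperline Group plc → Fairlane Textiles S.p.A. → Summit Realty LP (R2): 72% × 35% × 27% × 36% = 2.44944% of Silverbay Capital LLC.
Chain via Orion Logistics SA → Bluewater Industries Corp. → Highfield Shipping BV (R2): 15% × 63% × 39% × 41% = 1.511055% of Silverbay Capital LLC.
Aggregating (R3): 2.44944% + 1.511055% = 3.960495%.
3.960495% falls short of the 25% threshold by 21.039505 percentage points.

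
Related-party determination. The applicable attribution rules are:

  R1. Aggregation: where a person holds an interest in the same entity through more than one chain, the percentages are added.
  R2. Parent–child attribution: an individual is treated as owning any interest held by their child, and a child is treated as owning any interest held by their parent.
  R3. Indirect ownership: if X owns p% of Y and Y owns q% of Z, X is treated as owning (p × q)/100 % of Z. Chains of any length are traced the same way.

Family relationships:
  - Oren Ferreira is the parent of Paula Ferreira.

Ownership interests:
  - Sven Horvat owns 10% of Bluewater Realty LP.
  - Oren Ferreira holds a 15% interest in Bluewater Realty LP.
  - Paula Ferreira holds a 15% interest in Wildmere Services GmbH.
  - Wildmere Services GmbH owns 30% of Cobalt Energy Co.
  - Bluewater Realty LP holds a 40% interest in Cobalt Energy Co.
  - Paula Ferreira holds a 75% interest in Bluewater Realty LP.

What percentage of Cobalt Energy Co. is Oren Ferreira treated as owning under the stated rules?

By parent–child attribution (R2), Oren Ferreira is treated as also owning Paula Ferreira's interest in Bluewater Realty LP, giving 15% + 75% = 90%.
By parent–child attribution (R2), Oren Ferreira is treated as owning Paula Ferreira's 15% interest in Wildmere Services GmbH.
Chain via Bluewater Realty LP (R3): 90% × 40% = 36% of Cobalt Energy Co.
Chain via Wildmere Services GmbH (R3): 15% × 30% = 4.5% of Cobalt Energy Co.
Aggregating (R1): 36% + 4.5% = 40.5%.

40.5%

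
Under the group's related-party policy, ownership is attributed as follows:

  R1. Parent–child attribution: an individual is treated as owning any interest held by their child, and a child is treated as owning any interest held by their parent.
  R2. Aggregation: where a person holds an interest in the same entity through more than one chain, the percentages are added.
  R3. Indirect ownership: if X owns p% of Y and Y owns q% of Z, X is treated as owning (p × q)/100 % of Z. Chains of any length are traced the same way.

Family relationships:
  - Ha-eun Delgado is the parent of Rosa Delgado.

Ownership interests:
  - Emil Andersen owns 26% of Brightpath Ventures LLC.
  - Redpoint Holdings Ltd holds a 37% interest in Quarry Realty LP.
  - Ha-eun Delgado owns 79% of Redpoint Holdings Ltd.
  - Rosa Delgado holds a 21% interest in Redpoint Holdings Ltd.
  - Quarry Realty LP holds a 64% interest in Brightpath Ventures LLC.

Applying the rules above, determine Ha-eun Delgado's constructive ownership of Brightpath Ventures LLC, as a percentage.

By parent–child attribution (R1), Ha-eun Delgado is treated as also owning Rosa Delgado's interest in Redpoint Holdings Ltd, giving 79% + 21% = 100%.
Chain via Redpoint Holdings Ltd → Quarry Realty LP (R3): 100% × 37% × 64% = 23.68% of Brightpath Ventures LLC.

23.68%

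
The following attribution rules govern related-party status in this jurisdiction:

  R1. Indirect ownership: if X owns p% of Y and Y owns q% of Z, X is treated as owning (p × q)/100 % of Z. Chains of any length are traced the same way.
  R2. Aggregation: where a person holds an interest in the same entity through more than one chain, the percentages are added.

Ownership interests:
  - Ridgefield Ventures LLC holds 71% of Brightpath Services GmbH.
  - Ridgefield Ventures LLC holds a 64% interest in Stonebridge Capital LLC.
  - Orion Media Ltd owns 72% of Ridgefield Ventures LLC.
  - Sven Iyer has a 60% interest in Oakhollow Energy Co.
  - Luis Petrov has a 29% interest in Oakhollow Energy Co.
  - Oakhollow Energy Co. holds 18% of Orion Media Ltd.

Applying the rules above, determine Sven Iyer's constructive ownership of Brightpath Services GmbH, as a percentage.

Chain via Oakhollow Energy Co. → Orion Media Ltd → Ridgefield Ventures LLC (R1): 60% × 18% × 72% × 71% = 5.52096% of Brightpath Services GmbH.

5.52096%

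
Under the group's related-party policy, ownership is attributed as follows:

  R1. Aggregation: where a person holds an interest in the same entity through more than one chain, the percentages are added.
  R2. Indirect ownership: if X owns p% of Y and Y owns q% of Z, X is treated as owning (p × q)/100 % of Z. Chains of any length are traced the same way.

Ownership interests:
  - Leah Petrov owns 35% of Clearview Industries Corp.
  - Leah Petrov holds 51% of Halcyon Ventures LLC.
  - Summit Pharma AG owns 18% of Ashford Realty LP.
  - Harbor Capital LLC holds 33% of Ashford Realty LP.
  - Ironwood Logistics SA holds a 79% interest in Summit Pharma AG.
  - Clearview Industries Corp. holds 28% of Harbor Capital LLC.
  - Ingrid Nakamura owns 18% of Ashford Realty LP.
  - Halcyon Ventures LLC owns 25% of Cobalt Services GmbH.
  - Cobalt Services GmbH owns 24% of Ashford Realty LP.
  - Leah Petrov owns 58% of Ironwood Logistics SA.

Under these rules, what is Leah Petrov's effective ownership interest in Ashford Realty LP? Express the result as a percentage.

14.5416%

Chain via Clearview Industries Corp. → Harbor Capital LLC (R2): 35% × 28% × 33% = 3.234% of Ashford Realty LP.
Chain via Halcyon Ventures LLC → Cobalt Services GmbH (R2): 51% × 25% × 24% = 3.06% of Ashford Realty LP.
Chain via Ironwood Logistics SA → Summit Pharma AG (R2): 58% × 79% × 18% = 8.2476% of Ashford Realty LP.
Aggregating (R1): 3.234% + 3.06% + 8.2476% = 14.5416%.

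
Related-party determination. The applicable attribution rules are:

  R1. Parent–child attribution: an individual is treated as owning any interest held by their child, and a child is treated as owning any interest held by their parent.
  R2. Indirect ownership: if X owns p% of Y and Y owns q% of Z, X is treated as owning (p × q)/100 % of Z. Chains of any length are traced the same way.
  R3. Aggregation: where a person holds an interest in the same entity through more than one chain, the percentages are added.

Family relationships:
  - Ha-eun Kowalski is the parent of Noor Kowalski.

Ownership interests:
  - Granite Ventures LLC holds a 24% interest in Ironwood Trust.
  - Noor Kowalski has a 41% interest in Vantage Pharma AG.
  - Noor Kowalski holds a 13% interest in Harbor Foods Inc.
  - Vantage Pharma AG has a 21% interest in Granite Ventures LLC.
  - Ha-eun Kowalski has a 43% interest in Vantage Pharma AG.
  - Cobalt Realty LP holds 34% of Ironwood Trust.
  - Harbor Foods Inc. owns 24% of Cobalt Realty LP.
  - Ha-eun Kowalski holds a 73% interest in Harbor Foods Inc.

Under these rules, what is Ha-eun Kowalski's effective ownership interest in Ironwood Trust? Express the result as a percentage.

11.2512%

By parent–child attribution (R1), Ha-eun Kowalski is treated as also owning Noor Kowalski's interest in Vantage Pharma AG, giving 43% + 41% = 84%.
By parent–child attribution (R1), Ha-eun Kowalski is treated as also owning Noor Kowalski's interest in Harbor Foods Inc, giving 73% + 13% = 86%.
Chain via Vantage Pharma AG → Granite Ventures LLC (R2): 84% × 21% × 24% = 4.2336% of Ironwood Trust.
Chain via Harbor Foods Inc. → Cobalt Realty LP (R2): 86% × 24% × 34% = 7.0176% of Ironwood Trust.
Aggregating (R3): 4.2336% + 7.0176% = 11.2512%.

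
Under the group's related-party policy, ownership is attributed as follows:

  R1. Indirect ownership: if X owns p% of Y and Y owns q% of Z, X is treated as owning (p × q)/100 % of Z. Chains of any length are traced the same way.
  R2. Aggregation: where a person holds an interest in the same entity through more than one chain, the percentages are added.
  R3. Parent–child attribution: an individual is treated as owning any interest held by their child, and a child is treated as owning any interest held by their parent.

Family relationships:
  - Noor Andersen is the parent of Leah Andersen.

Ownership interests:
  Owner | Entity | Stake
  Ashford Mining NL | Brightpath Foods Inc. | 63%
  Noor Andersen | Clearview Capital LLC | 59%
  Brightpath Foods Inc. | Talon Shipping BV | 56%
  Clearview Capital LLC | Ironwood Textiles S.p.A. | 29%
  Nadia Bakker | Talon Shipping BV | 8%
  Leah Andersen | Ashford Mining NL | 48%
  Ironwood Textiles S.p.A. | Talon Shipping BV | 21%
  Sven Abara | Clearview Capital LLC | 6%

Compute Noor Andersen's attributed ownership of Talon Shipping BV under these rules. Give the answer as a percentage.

20.5275%

By parent–child attribution (R3), Noor Andersen is treated as owning Leah Andersen's 48% interest in Ashford Mining NL.
Chain via Clearview Capital LLC → Ironwood Textiles S.p.A. (R1): 59% × 29% × 21% = 3.5931% of Talon Shipping BV.
Chain via Ashford Mining NL → Brightpath Foods Inc. (R1): 48% × 63% × 56% = 16.9344% of Talon Shipping BV.
Aggregating (R2): 3.5931% + 16.9344% = 20.5275%.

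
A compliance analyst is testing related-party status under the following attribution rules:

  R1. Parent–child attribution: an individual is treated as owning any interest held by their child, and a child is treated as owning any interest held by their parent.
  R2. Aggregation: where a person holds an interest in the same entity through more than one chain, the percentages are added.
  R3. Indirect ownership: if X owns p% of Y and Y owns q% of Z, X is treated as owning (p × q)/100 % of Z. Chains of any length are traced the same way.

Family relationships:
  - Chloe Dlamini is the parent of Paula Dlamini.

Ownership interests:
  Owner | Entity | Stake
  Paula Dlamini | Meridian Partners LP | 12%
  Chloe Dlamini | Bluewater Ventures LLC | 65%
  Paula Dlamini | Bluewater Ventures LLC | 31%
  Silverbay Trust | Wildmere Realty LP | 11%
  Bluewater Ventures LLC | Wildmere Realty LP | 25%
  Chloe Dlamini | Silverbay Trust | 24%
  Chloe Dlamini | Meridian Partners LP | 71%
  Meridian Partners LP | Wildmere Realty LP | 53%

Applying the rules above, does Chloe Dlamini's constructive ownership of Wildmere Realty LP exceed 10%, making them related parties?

Yes

By parent–child attribution (R1), Chloe Dlamini is treated as also owning Paula Dlamini's interest in Meridian Partners LP, giving 71% + 12% = 83%.
By parent–child attribution (R1), Chloe Dlamini is treated as also owning Paula Dlamini's interest in Bluewater Ventures LLC, giving 65% + 31% = 96%.
Chain via Meridian Partners LP (R3): 83% × 53% = 43.99% of Wildmere Realty LP.
Chain via Silverbay Trust (R3): 24% × 11% = 2.64% of Wildmere Realty LP.
Chain via Bluewater Ventures LLC (R3): 96% × 25% = 24% of Wildmere Realty LP.
Aggregating (R2): 43.99% + 2.64% + 24% = 70.63%.
70.63% exceeds the 10% threshold, so Chloe is a related party to Wildmere Realty LP.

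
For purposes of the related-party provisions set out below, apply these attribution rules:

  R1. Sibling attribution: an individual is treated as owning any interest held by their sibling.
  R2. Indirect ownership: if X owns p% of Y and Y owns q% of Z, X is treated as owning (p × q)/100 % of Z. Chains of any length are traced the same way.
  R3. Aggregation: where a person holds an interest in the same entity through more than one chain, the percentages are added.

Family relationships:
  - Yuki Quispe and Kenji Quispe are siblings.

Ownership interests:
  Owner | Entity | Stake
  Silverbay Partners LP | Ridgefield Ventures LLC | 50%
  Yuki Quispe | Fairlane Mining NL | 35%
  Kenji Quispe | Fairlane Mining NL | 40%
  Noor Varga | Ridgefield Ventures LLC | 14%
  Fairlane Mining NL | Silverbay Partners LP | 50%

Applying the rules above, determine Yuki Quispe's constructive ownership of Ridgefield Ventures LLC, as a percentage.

By sibling attribution (R1), Yuki Quispe is treated as also owning Kenji Quispe's interest in Fairlane Mining NL, giving 35% + 40% = 75%.
Chain via Fairlane Mining NL → Silverbay Partners LP (R2): 75% × 50% × 50% = 18.75% of Ridgefield Ventures LLC.

18.75%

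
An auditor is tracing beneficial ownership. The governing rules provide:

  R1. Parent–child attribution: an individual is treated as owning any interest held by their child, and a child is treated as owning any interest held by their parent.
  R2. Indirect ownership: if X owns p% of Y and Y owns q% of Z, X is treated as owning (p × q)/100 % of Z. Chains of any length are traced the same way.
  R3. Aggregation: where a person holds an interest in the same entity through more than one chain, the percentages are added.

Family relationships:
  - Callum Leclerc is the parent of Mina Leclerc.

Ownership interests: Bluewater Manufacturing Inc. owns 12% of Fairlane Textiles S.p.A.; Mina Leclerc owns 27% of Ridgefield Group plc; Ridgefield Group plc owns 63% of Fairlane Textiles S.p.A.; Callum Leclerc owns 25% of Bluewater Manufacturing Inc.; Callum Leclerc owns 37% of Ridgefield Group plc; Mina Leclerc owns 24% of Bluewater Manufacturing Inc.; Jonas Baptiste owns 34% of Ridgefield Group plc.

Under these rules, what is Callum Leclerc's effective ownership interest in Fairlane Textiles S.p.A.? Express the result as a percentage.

46.2%

By parent–child attribution (R1), Callum Leclerc is treated as also owning Mina Leclerc's interest in Ridgefield Group plc, giving 37% + 27% = 64%.
By parent–child attribution (R1), Callum Leclerc is treated as also owning Mina Leclerc's interest in Bluewater Manufacturing Inc, giving 25% + 24% = 49%.
Chain via Ridgefield Group plc (R2): 64% × 63% = 40.32% of Fairlane Textiles S.p.A.
Chain via Bluewater Manufacturing Inc. (R2): 49% × 12% = 5.88% of Fairlane Textiles S.p.A.
Aggregating (R3): 40.32% + 5.88% = 46.2%.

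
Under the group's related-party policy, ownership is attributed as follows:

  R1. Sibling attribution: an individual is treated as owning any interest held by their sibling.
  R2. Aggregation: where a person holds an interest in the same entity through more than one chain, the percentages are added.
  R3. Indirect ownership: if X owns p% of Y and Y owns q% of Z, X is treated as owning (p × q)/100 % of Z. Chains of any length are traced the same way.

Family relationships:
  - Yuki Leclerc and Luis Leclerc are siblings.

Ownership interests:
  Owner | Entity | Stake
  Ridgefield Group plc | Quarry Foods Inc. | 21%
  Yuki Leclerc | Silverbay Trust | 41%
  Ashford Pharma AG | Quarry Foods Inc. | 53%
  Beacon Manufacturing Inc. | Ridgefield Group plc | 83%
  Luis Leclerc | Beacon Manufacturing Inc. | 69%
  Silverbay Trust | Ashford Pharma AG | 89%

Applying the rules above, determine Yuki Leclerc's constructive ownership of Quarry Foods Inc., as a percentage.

By sibling attribution (R1), Yuki Leclerc is treated as owning Luis Leclerc's 69% interest in Beacon Manufacturing Inc.
Chain via Silverbay Trust → Ashford Pharma AG (R3): 41% × 89% × 53% = 19.3397% of Quarry Foods Inc.
Chain via Beacon Manufacturing Inc. → Ridgefield Group plc (R3): 69% × 83% × 21% = 12.0267% of Quarry Foods Inc.
Aggregating (R2): 19.3397% + 12.0267% = 31.3664%.

31.3664%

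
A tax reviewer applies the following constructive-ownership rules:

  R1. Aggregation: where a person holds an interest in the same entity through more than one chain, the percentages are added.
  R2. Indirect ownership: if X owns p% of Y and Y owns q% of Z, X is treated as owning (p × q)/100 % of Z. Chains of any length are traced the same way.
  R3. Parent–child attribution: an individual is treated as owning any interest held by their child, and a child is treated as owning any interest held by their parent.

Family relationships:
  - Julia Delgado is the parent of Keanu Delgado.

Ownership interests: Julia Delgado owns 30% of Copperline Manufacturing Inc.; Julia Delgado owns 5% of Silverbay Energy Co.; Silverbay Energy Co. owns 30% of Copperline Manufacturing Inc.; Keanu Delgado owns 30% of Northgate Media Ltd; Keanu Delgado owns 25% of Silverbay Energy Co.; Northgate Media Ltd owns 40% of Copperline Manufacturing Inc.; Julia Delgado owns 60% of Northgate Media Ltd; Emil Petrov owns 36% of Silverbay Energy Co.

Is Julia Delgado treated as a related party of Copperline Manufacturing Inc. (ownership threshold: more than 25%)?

Yes

By parent–child attribution (R3), Julia Delgado is treated as also owning Keanu Delgado's interest in Northgate Media Ltd, giving 60% + 30% = 90%.
By parent–child attribution (R3), Julia Delgado is treated as also owning Keanu Delgado's interest in Silverbay Energy Co, giving 5% + 25% = 30%.
Chain via Northgate Media Ltd (R2): 90% × 40% = 36% of Copperline Manufacturing Inc.
Chain via Silverbay Energy Co. (R2): 30% × 30% = 9% of Copperline Manufacturing Inc.
Direct interest in Copperline Manufacturing Inc: 30%.
Aggregating (R1): 36% + 9% + 30% = 75%.
75% exceeds the 25% threshold, so Julia is a related party to Copperline Manufacturing Inc.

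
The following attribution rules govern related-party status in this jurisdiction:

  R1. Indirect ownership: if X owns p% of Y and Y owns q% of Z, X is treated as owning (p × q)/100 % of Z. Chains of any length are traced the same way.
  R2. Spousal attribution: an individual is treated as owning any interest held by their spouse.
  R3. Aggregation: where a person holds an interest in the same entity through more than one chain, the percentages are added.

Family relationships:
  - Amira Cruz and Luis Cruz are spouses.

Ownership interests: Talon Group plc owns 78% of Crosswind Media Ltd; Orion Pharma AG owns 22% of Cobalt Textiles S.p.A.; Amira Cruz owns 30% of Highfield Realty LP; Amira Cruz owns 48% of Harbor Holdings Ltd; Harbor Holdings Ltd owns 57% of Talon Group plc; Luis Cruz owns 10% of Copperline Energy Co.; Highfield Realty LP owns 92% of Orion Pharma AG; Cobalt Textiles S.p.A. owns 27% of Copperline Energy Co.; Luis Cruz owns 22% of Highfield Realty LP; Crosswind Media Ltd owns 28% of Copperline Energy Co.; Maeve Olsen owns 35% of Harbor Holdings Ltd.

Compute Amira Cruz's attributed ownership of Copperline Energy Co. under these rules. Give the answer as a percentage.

By spousal attribution (R2), Amira Cruz is treated as also owning Luis Cruz's interest in Highfield Realty LP, giving 30% + 22% = 52%.
By spousal attribution (R2), Amira Cruz is treated as owning Luis Cruz's 10% interest in Copperline Energy Co.
Chain via Harbor Holdings Ltd → Talon Group plc → Crosswind Media Ltd (R1): 48% × 57% × 78% × 28% = 5.975424% of Copperline Energy Co.
Chain via Highfield Realty LP → Orion Pharma AG → Cobalt Textiles S.p.A. (R1): 52% × 92% × 22% × 27% = 2.841696% of Copperline Energy Co.
Direct interest in Copperline Energy Co: 10%.
Aggregating (R3): 5.975424% + 2.841696% + 10% = 18.81712%.

18.81712%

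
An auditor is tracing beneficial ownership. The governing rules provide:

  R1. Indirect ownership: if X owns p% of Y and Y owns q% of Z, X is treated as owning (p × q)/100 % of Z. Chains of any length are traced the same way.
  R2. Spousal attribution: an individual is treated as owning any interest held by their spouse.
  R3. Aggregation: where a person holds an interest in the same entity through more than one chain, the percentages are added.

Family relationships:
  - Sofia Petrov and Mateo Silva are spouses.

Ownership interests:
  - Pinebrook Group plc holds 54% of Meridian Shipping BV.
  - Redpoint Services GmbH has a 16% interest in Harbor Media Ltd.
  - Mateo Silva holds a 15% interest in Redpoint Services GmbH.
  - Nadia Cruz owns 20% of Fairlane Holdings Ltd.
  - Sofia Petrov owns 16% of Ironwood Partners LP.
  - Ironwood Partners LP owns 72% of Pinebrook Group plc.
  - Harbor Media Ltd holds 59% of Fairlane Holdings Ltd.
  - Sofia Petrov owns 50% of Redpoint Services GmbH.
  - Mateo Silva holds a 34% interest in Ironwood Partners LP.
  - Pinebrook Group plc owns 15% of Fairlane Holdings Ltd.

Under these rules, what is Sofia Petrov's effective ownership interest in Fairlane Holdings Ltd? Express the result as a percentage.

By spousal attribution (R2), Sofia Petrov is treated as also owning Mateo Silva's interest in Redpoint Services GmbH, giving 50% + 15% = 65%.
By spousal attribution (R2), Sofia Petrov is treated as also owning Mateo Silva's interest in Ironwood Partners LP, giving 16% + 34% = 50%.
Chain via Redpoint Services GmbH → Harbor Media Ltd (R1): 65% × 16% × 59% = 6.136% of Fairlane Holdings Ltd.
Chain via Ironwood Partners LP → Pinebrook Group plc (R1): 50% × 72% × 15% = 5.4% of Fairlane Holdings Ltd.
Aggregating (R3): 6.136% + 5.4% = 11.536%.

11.536%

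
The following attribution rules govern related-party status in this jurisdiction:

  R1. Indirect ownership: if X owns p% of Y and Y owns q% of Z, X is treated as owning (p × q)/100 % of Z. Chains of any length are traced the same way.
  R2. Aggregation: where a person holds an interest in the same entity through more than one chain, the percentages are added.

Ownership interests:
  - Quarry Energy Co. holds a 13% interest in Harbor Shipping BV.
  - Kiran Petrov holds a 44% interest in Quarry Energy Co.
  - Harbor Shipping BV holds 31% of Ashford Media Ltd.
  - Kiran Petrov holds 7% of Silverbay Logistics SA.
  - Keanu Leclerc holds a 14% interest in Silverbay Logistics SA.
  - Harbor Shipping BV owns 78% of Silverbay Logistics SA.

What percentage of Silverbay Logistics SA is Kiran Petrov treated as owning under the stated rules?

11.4616%

Chain via Quarry Energy Co. → Harbor Shipping BV (R1): 44% × 13% × 78% = 4.4616% of Silverbay Logistics SA.
Direct interest in Silverbay Logistics SA: 7%.
Aggregating (R2): 4.4616% + 7% = 11.4616%.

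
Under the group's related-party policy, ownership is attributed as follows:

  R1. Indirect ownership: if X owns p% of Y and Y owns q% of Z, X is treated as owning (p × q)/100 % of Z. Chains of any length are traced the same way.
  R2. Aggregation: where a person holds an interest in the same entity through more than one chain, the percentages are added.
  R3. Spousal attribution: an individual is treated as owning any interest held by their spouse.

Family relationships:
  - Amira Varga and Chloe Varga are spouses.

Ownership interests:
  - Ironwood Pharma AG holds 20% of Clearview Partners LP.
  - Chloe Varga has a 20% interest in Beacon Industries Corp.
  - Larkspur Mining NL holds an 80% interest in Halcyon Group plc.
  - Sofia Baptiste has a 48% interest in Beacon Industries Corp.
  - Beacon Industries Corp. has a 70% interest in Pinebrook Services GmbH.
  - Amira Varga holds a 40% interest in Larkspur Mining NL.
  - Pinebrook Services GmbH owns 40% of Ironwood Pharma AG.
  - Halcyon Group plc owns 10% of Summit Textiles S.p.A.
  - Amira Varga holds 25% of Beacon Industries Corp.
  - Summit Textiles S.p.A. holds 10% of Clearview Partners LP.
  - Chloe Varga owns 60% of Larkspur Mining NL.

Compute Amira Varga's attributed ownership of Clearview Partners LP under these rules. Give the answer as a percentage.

By spousal attribution (R3), Amira Varga is treated as also owning Chloe Varga's interest in Beacon Industries Corp, giving 25% + 20% = 45%.
By spousal attribution (R3), Amira Varga is treated as also owning Chloe Varga's interest in Larkspur Mining NL, giving 40% + 60% = 100%.
Chain via Beacon Industries Corp. → Pinebrook Services GmbH → Ironwood Pharma AG (R1): 45% × 70% × 40% × 20% = 2.52% of Clearview Partners LP.
Chain via Larkspur Mining NL → Halcyon Group plc → Summit Textiles S.p.A. (R1): 100% × 80% × 10% × 10% = 0.8% of Clearview Partners LP.
Aggregating (R2): 2.52% + 0.8% = 3.32%.

3.32%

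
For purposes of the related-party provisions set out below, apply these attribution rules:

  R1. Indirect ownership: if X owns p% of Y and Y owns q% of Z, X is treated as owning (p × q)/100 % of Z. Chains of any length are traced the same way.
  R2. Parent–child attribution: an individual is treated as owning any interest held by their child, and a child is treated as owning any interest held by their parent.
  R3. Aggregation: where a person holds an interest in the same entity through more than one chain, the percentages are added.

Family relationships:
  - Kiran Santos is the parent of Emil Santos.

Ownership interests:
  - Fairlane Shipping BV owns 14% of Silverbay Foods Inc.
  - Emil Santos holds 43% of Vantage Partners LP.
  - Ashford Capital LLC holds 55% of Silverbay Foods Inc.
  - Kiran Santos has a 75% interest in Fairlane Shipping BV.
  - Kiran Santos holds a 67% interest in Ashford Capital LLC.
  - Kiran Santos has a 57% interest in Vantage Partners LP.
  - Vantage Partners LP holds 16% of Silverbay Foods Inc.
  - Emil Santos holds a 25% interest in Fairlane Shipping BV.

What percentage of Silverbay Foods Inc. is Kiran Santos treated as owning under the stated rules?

By parent–child attribution (R2), Kiran Santos is treated as also owning Emil Santos's interest in Vantage Partners LP, giving 57% + 43% = 100%.
By parent–child attribution (R2), Kiran Santos is treated as also owning Emil Santos's interest in Fairlane Shipping BV, giving 75% + 25% = 100%.
Chain via Ashford Capital LLC (R1): 67% × 55% = 36.85% of Silverbay Foods Inc.
Chain via Vantage Partners LP (R1): 100% × 16% = 16% of Silverbay Foods Inc.
Chain via Fairlane Shipping BV (R1): 100% × 14% = 14% of Silverbay Foods Inc.
Aggregating (R3): 36.85% + 16% + 14% = 66.85%.

66.85%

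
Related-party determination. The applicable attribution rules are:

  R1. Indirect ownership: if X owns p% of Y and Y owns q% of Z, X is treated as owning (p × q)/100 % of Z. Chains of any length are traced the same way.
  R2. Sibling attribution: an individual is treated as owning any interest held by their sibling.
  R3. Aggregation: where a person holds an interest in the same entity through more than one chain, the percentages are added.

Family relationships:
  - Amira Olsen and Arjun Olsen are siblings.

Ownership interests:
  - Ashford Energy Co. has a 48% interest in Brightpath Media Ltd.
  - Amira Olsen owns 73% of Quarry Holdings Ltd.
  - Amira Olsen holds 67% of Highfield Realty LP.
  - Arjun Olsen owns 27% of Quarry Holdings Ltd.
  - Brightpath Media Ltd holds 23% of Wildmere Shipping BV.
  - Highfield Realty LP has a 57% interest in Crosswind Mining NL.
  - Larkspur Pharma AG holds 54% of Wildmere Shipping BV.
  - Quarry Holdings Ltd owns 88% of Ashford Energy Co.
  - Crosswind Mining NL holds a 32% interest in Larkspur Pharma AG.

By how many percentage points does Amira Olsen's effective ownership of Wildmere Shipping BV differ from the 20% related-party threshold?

By sibling attribution (R2), Amira Olsen is treated as also owning Arjun Olsen's interest in Quarry Holdings Ltd, giving 73% + 27% = 100%.
Chain via Highfield Realty LP → Crosswind Mining NL → Larkspur Pharma AG (R1): 67% × 57% × 32% × 54% = 6.599232% of Wildmere Shipping BV.
Chain via Quarry Holdings Ltd → Ashford Energy Co. → Brightpath Media Ltd (R1): 100% × 88% × 48% × 23% = 9.7152% of Wildmere Shipping BV.
Aggregating (R3): 6.599232% + 9.7152% = 16.314432%.
16.314432% falls short of the 20% threshold by 3.685568 percentage points.

3.685568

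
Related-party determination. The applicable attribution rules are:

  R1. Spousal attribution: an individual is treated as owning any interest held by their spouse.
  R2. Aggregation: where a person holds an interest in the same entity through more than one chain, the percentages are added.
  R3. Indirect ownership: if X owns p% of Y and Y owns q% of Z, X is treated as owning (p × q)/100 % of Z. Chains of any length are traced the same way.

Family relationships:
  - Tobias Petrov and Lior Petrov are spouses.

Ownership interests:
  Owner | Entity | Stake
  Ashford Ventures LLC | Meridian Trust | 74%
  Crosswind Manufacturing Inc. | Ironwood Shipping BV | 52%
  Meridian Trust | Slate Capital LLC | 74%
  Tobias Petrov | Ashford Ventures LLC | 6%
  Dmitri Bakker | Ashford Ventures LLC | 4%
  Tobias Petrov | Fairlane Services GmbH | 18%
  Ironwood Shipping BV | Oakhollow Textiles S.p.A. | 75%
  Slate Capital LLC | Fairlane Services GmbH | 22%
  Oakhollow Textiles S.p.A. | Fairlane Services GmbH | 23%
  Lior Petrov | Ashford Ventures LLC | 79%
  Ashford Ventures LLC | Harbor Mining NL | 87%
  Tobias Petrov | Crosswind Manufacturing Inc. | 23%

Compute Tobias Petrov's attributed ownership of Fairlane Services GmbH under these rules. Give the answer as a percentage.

By spousal attribution (R1), Tobias Petrov is treated as also owning Lior Petrov's interest in Ashford Ventures LLC, giving 6% + 79% = 85%.
Chain via Ashford Ventures LLC → Meridian Trust → Slate Capital LLC (R3): 85% × 74% × 74% × 22% = 10.24012% of Fairlane Services GmbH.
Chain via Crosswind Manufacturing Inc. → Ironwood Shipping BV → Oakhollow Textiles S.p.A. (R3): 23% × 52% × 75% × 23% = 2.0631% of Fairlane Services GmbH.
Direct interest in Fairlane Services GmbH: 18%.
Aggregating (R2): 10.24012% + 2.0631% + 18% = 30.30322%.

30.30322%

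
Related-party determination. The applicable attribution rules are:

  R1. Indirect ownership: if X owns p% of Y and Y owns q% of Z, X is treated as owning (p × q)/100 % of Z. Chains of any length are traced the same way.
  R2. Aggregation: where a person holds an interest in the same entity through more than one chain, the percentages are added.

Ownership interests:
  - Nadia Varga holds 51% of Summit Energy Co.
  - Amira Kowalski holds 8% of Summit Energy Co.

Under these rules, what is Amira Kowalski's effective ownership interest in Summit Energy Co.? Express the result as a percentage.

8%

Direct interest in Summit Energy Co: 8%.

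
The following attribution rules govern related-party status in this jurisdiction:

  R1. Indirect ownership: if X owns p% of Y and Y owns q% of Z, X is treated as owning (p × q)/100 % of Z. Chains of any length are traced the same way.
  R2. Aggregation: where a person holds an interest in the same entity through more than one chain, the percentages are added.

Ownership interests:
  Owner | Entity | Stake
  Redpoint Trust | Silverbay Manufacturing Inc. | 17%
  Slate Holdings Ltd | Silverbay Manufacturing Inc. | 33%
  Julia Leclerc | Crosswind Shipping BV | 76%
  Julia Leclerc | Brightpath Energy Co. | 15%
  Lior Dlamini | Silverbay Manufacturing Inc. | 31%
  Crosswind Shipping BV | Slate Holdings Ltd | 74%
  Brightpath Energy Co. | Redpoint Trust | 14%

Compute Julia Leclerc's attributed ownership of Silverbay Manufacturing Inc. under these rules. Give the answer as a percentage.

Chain via Crosswind Shipping BV → Slate Holdings Ltd (R1): 76% × 74% × 33% = 18.5592% of Silverbay Manufacturing Inc.
Chain via Brightpath Energy Co. → Redpoint Trust (R1): 15% × 14% × 17% = 0.357% of Silverbay Manufacturing Inc.
Aggregating (R2): 18.5592% + 0.357% = 18.9162%.

18.9162%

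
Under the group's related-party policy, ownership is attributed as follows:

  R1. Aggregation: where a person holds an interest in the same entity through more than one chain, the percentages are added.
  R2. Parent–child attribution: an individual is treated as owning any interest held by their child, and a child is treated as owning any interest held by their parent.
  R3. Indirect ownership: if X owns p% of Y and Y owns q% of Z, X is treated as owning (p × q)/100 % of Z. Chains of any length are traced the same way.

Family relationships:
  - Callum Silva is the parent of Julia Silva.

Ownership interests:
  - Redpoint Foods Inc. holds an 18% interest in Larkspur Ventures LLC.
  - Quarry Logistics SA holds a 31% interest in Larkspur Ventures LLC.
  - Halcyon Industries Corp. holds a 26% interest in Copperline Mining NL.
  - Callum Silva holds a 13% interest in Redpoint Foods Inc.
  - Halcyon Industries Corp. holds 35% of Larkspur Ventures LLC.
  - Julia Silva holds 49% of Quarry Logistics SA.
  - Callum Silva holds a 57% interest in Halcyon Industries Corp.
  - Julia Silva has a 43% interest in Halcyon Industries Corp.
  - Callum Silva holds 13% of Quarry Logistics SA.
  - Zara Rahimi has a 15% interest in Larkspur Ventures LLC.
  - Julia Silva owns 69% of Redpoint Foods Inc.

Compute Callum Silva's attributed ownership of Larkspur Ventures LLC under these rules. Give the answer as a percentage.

68.98%

By parent–child attribution (R2), Callum Silva is treated as also owning Julia Silva's interest in Redpoint Foods Inc, giving 13% + 69% = 82%.
By parent–child attribution (R2), Callum Silva is treated as also owning Julia Silva's interest in Quarry Logistics SA, giving 13% + 49% = 62%.
By parent–child attribution (R2), Callum Silva is treated as also owning Julia Silva's interest in Halcyon Industries Corp, giving 57% + 43% = 100%.
Chain via Redpoint Foods Inc. (R3): 82% × 18% = 14.76% of Larkspur Ventures LLC.
Chain via Quarry Logistics SA (R3): 62% × 31% = 19.22% of Larkspur Ventures LLC.
Chain via Halcyon Industries Corp. (R3): 100% × 35% = 35% of Larkspur Ventures LLC.
Aggregating (R1): 14.76% + 19.22% + 35% = 68.98%.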